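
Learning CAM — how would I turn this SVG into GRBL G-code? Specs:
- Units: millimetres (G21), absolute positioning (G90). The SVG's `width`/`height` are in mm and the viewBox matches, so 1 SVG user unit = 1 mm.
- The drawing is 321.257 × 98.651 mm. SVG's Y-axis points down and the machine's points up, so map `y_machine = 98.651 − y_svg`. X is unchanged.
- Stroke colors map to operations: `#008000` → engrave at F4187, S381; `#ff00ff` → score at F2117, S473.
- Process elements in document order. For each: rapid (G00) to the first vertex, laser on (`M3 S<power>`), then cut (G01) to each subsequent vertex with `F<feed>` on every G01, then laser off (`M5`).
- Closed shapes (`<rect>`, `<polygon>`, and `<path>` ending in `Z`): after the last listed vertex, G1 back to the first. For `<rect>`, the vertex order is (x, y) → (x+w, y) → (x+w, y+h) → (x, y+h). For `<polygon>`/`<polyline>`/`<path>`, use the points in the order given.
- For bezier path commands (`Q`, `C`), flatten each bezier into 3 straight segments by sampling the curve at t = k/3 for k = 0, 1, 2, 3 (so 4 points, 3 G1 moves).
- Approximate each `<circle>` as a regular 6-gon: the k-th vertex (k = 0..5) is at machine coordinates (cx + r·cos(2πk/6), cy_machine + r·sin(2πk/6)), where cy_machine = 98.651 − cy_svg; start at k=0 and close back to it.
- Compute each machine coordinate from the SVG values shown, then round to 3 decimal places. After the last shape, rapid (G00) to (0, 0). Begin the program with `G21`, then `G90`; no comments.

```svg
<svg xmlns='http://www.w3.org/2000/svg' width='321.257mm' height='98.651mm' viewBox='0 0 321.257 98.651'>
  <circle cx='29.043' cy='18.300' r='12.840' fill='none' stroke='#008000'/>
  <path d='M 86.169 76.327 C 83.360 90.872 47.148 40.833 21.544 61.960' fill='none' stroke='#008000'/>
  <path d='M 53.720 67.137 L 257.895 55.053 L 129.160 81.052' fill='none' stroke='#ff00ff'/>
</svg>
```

G21
G90
G00 X41.883 Y80.351
M3 S381
G01 X35.463 Y91.471 F4187
G01 X22.623 Y91.471 F4187
G01 X16.203 Y80.351 F4187
G01 X22.623 Y69.231 F4187
G01 X35.463 Y69.231 F4187
G01 X41.883 Y80.351 F4187
M5
G00 X86.169 Y22.324
M3 S381
G01 X73.856 Y24.279 F4187
G01 X49.054 Y39.124 F4187
G01 X21.544 Y36.691 F4187
M5
G00 X53.720 Y31.514
M3 S473
G01 X257.895 Y43.598 F2117
G01 X129.160 Y17.599 F2117
M5
G00 X0.000 Y0.000

Since the viewBox matches the mm dimensions, user units are millimetres directly. The only transform is the Y-flip y_m = 98.651 − y_svg.

Shape 1 is a circle drawn with `<circle>`. Its stroke #008000 means engrave at S381, F4187. After flipping Y the toolpath is (41.883,80.351) → (35.463,91.471) → (22.623,91.471) → (16.203,80.351) → (22.623,69.231) → (35.463,69.231) → (41.883,80.351), returning to the start.

Shape 2 is a cubic bezier drawn with `<path>`. Its stroke #008000 means engrave at S381, F4187. After flipping Y the toolpath is (86.169,22.324) → (73.856,24.279) → (49.054,39.124) → (21.544,36.691).

Shape 3 is a open polyline drawn with `<path>`. Its stroke #ff00ff means score at S473, F2117. After flipping Y the toolpath is (53.720,31.514) → (257.895,43.598) → (129.160,17.599).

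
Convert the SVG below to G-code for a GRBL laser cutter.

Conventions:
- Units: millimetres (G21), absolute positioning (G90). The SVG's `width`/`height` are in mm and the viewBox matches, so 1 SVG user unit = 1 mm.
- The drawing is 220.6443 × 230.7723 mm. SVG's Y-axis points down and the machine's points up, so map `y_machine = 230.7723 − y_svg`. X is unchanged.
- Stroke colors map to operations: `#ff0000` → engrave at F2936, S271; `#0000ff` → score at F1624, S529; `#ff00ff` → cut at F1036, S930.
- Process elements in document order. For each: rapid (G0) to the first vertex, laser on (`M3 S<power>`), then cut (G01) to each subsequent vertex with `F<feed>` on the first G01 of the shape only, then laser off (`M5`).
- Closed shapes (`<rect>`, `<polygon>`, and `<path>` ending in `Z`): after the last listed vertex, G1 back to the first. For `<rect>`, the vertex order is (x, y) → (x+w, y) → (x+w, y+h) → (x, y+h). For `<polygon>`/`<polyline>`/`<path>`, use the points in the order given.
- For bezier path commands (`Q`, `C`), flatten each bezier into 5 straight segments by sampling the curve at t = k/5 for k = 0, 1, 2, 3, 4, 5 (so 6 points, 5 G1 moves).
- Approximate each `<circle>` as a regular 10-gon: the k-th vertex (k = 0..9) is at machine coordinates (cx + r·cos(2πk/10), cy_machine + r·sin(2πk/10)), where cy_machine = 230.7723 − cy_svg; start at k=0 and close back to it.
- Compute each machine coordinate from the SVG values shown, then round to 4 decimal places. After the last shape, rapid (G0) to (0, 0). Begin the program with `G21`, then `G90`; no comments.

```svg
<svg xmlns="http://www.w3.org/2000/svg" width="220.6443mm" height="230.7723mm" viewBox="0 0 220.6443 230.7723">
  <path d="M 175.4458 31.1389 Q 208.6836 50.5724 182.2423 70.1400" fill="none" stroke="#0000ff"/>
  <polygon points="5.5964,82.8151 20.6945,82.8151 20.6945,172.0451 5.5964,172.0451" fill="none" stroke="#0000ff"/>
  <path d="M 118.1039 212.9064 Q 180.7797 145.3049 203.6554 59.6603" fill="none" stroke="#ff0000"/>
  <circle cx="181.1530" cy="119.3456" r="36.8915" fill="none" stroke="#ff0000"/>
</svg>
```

Since the viewBox matches the mm dimensions, user units are millimetres directly. The only transform is the Y-flip y_m = 230.7723 − y_svg.

Shape 1 is a quadratic bezier drawn with `<path>`. Its stroke #0000ff means score at S529, F1624. After flipping Y the toolpath is (175.4458,199.6334) → (186.3538,191.8546) → (192.4874,184.0651) → (193.8467,176.2649) → (190.4317,168.4540) → (182.2423,160.6323).

Shape 2 is a rectangle drawn with `<polygon>`. Its stroke #0000ff means score at S529, F1624. After flipping Y the toolpath is (5.5964,147.9572) → (20.6945,147.9572) → (20.6945,58.7272) → (5.5964,58.7272) → (5.5964,147.9572), returning to the start.

Shape 3 is a quadratic bezier drawn with `<path>`. Its stroke #ff0000 means engrave at S271, F2936. After flipping Y the toolpath is (118.1039,17.8659) → (141.5822,45.6282) → (161.8765,74.8340) → (178.9868,105.4832) → (192.9131,137.5759) → (203.6554,171.1120).

Shape 4 is a circle drawn with `<circle>`. Its stroke #ff0000 means engrave at S271, F2936. After flipping Y the toolpath is (218.0445,111.4267) → (210.9989,133.1110) → (192.5531,146.5126) → (169.7529,146.5126) → (151.3071,133.1110) → (144.2615,111.4267) → (151.3071,89.7424) → (169.7529,76.3408) → (192.5531,76.3408) → (210.9989,89.7424) → (218.0445,111.4267), returning to the start.

G21
G90
G0 X175.4458 Y199.6334
M3 S529
G01 X186.3538 Y191.8546 F1624
G01 X192.4874 Y184.0651
G01 X193.8467 Y176.2649
G01 X190.4317 Y168.4540
G01 X182.2423 Y160.6323
M5
G0 X5.5964 Y147.9572
M3 S529
G01 X20.6945 Y147.9572 F1624
G01 X20.6945 Y58.7272
G01 X5.5964 Y58.7272
G01 X5.5964 Y147.9572
M5
G0 X118.1039 Y17.8659
M3 S271
G01 X141.5822 Y45.6282 F2936
G01 X161.8765 Y74.8340
G01 X178.9868 Y105.4832
G01 X192.9131 Y137.5759
G01 X203.6554 Y171.1120
M5
G0 X218.0445 Y111.4267
M3 S271
G01 X210.9989 Y133.1110 F2936
G01 X192.5531 Y146.5126
G01 X169.7529 Y146.5126
G01 X151.3071 Y133.1110
G01 X144.2615 Y111.4267
G01 X151.3071 Y89.7424
G01 X169.7529 Y76.3408
G01 X192.5531 Y76.3408
G01 X210.9989 Y89.7424
G01 X218.0445 Y111.4267
M5
G0 X0.0000 Y0.0000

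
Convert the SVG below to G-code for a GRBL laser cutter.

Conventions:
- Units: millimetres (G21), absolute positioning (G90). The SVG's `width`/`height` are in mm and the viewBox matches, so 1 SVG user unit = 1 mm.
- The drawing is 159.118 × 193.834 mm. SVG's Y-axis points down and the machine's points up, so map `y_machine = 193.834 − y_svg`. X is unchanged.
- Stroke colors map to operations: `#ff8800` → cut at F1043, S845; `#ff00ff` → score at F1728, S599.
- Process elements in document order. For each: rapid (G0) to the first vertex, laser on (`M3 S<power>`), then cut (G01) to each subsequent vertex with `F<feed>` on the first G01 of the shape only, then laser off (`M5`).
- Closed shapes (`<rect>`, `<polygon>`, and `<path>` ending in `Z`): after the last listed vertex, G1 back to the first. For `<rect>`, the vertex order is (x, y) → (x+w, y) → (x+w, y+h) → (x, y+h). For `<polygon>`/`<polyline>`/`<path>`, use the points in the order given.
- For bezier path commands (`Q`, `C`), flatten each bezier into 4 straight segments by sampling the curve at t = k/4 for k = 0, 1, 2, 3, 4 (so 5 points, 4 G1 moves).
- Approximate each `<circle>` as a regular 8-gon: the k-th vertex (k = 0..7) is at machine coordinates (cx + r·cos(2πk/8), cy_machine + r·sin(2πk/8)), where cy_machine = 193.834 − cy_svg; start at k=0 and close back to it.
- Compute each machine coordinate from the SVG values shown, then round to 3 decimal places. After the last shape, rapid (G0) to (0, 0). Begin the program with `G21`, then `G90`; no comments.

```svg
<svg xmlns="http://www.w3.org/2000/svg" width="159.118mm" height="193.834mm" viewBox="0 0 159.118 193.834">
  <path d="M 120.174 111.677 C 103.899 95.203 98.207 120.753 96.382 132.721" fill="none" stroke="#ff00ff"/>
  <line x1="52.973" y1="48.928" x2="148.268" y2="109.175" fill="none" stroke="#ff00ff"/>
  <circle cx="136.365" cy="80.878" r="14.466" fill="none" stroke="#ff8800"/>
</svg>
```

Since the viewBox matches the mm dimensions, user units are millimetres directly. The only transform is the Y-flip y_m = 193.834 − y_svg.

Shape 1 is a cubic bezier drawn with `<path>`. Its stroke #ff00ff means score at S599, F1728. After flipping Y the toolpath is (120.174,82.157) → (109.847,87.502) → (102.859,82.301) → (98.581,71.767) → (96.382,61.113).

Shape 2 is a line segment drawn with `<line>`. Its stroke #ff00ff means score at S599, F1728. After flipping Y the toolpath is (52.973,144.906) → (148.268,84.659).

Shape 3 is a circle drawn with `<circle>`. Its stroke #ff8800 means cut at S845, F1043. After flipping Y the toolpath is (150.831,112.956) → (146.594,123.185) → (136.365,127.422) → (126.136,123.185) → (121.899,112.956) → (126.136,102.727) → (136.365,98.490) → (146.594,102.727) → (150.831,112.956), returning to the start.

G21
G90
G0 X120.174 Y82.157
M3 S599
G01 X109.847 Y87.502 F1728
G01 X102.859 Y82.301
G01 X98.581 Y71.767
G01 X96.382 Y61.113
M5
G0 X52.973 Y144.906
M3 S599
G01 X148.268 Y84.659 F1728
M5
G0 X150.831 Y112.956
M3 S845
G01 X146.594 Y123.185 F1043
G01 X136.365 Y127.422
G01 X126.136 Y123.185
G01 X121.899 Y112.956
G01 X126.136 Y102.727
G01 X136.365 Y98.490
G01 X146.594 Y102.727
G01 X150.831 Y112.956
M5
G0 X0.000 Y0.000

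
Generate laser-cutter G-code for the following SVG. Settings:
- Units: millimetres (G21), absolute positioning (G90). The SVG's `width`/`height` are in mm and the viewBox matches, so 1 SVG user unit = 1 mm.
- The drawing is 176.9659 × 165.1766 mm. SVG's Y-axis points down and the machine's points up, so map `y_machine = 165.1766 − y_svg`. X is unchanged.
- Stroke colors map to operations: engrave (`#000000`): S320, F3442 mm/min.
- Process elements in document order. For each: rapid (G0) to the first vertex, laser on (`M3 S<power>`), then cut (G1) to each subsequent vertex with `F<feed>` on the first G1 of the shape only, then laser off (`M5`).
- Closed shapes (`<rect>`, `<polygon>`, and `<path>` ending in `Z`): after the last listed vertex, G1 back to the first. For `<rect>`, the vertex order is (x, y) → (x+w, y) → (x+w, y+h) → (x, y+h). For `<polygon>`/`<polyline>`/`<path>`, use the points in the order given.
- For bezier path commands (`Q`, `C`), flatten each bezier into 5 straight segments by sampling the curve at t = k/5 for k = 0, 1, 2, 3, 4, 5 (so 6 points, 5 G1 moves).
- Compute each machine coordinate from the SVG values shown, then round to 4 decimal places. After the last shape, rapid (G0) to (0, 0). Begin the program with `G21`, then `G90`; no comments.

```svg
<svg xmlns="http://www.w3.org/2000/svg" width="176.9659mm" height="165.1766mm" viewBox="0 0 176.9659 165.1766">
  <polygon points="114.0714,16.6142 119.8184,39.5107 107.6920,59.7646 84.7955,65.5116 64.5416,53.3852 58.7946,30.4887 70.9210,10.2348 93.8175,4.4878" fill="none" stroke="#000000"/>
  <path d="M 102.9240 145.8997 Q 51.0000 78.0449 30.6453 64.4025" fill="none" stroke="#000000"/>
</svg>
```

1 u = 1 mm; y_m = 165.1766 − y.

[1] `<polygon>` regular polygon, #000000→engrave S320 F3442: (114.0714,148.5624) → (119.8184,125.6659) → (107.6920,105.4120) → (84.7955,99.6650) → (64.5416,111.7914) → (58.7946,134.6879) → (70.9210,154.9418) → (93.8175,160.6888) → (114.0714,148.5624) (closed)

[2] `<path>` quadratic bezier, #000000→engrave S320 F3442: (102.9240,19.2769) → (83.4172,44.2503) → (66.4359,64.8868) → (51.9801,81.1862) → (40.0500,93.1486) → (30.6453,100.7741)

G21
G90
G0 X114.0714 Y148.5624
M3 S320
G1 X119.8184 Y125.6659 F3442
G1 X107.6920 Y105.4120
G1 X84.7955 Y99.6650
G1 X64.5416 Y111.7914
G1 X58.7946 Y134.6879
G1 X70.9210 Y154.9418
G1 X93.8175 Y160.6888
G1 X114.0714 Y148.5624
M5
G0 X102.9240 Y19.2769
M3 S320
G1 X83.4172 Y44.2503 F3442
G1 X66.4359 Y64.8868
G1 X51.9801 Y81.1862
G1 X40.0500 Y93.1486
G1 X30.6453 Y100.7741
M5
G0 X0.0000 Y0.0000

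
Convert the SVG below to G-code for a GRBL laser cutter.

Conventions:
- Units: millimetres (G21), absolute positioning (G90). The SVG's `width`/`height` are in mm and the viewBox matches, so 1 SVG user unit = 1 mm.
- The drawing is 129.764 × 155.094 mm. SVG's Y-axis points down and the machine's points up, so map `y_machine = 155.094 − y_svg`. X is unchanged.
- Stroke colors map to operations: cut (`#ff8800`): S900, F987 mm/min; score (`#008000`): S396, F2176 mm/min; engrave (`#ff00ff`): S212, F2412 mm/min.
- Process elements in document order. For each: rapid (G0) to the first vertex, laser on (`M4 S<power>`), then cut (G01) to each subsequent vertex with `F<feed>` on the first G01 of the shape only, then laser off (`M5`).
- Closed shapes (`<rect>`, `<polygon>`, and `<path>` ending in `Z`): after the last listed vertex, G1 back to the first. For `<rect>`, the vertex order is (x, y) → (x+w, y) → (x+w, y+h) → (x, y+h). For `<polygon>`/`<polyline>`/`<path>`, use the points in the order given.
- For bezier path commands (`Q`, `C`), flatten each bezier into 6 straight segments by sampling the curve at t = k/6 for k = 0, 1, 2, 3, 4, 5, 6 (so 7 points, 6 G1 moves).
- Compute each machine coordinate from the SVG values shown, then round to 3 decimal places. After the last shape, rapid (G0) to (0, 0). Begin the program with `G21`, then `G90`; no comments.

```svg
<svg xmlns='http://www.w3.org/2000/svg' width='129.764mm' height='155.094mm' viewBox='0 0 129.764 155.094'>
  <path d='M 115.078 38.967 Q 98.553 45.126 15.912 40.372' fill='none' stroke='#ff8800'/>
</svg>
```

Since the viewBox matches the mm dimensions, user units are millimetres directly. The only transform is the Y-flip y_m = 155.094 − y_svg.

Shape 1 is a quadratic bezier drawn with `<path>`. Its stroke #ff8800 means cut at S900, F987. After flipping Y the toolpath is (115.078,116.127) → (107.733,114.377) → (96.715,113.234) → (82.024,112.696) → (63.660,112.765) → (41.622,113.440) → (15.912,114.722).

G21
G90
G0 X115.078 Y116.127
M4 S900
G01 X107.733 Y114.377 F987
G01 X96.715 Y113.234
G01 X82.024 Y112.696
G01 X63.660 Y112.765
G01 X41.622 Y113.440
G01 X15.912 Y114.722
M5
G0 X0.000 Y0.000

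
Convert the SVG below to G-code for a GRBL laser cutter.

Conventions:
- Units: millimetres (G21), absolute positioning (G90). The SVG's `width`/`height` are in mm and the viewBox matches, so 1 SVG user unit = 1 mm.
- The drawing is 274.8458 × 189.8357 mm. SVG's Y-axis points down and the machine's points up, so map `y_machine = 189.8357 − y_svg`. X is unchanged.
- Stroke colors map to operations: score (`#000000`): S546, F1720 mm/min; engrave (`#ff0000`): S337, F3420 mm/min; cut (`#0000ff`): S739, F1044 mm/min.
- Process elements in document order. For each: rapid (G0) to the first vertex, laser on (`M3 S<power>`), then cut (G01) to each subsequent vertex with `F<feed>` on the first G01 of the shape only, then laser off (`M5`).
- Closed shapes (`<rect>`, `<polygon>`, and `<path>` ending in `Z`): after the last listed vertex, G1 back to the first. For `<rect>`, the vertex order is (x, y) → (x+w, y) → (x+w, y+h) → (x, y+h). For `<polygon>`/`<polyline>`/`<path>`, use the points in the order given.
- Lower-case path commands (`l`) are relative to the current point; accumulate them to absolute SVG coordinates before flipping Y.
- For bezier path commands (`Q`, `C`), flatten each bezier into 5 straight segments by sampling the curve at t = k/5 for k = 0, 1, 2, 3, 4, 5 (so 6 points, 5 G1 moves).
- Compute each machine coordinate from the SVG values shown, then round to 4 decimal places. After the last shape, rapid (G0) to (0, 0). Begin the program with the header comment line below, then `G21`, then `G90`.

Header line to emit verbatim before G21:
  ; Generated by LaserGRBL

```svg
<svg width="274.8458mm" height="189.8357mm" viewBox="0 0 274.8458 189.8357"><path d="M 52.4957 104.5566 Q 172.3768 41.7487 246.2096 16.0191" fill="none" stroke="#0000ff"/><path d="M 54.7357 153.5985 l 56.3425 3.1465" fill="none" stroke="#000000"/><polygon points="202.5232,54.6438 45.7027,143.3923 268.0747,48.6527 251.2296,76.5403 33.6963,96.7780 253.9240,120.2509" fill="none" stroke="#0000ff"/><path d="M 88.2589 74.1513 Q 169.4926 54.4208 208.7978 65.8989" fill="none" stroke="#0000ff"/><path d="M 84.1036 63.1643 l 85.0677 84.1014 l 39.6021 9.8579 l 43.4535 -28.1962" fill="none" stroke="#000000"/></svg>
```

; Generated by LaserGRBL
G21
G90
G0 X52.4957 Y85.2791
M3 S739
G01 X98.6062 Y108.9191 F1044
G01 X141.0329 Y129.5929
G01 X179.7756 Y147.3004
G01 X214.8345 Y162.0416
G01 X246.2096 Y173.8166
M5
G0 X54.7357 Y36.2372
M3 S546
G01 X111.0782 Y33.0907 F1720
M5
G0 X202.5232 Y135.1919
M3 S739
G01 X45.7027 Y46.4434 F1044
G01 X268.0747 Y141.1830
G01 X251.2296 Y113.2954
G01 X33.6963 Y93.0577
G01 X253.9240 Y69.5848
G01 X202.5232 Y135.1919
M5
G0 X88.2589 Y115.6844
M3 S739
G01 X119.0752 Y122.3283 F1044
G01 X146.5373 Y126.4754
G01 X170.6451 Y128.1259
G01 X191.3986 Y127.2797
G01 X208.7978 Y123.9368
M5
G0 X84.1036 Y126.6714
M3 S546
G01 X169.1713 Y42.5700 F1720
G01 X208.7734 Y32.7121
G01 X252.2269 Y60.9083
M5
G0 X0.0000 Y0.0000

Since the viewBox matches the mm dimensions, user units are millimetres directly. The only transform is the Y-flip y_m = 189.8357 − y_svg.

Shape 1 is a quadratic bezier drawn with `<path>`. Its stroke #0000ff means cut at S739, F1044. After flipping Y the toolpath is (52.4957,85.2791) → (98.6062,108.9191) → (141.0329,129.5929) → (179.7756,147.3004) → (214.8345,162.0416) → (246.2096,173.8166).

Shape 2 is a line segment drawn with `<path>`. Its stroke #000000 means score at S546, F1720. After flipping Y the toolpath is (54.7357,36.2372) → (111.0782,33.0907).

Shape 3 is a closed polygon drawn with `<polygon>`. Its stroke #0000ff means cut at S739, F1044. After flipping Y the toolpath is (202.5232,135.1919) → (45.7027,46.4434) → (268.0747,141.1830) → (251.2296,113.2954) → (33.6963,93.0577) → (253.9240,69.5848) → (202.5232,135.1919), returning to the start.

Shape 4 is a quadratic bezier drawn with `<path>`. Its stroke #0000ff means cut at S739, F1044. After flipping Y the toolpath is (88.2589,115.6844) → (119.0752,122.3283) → (146.5373,126.4754) → (170.6451,128.1259) → (191.3986,127.2797) → (208.7978,123.9368).

Shape 5 is a open polyline drawn with `<path>`. Its stroke #000000 means score at S546, F1720. After flipping Y the toolpath is (84.1036,126.6714) → (169.1713,42.5700) → (208.7734,32.7121) → (252.2269,60.9083).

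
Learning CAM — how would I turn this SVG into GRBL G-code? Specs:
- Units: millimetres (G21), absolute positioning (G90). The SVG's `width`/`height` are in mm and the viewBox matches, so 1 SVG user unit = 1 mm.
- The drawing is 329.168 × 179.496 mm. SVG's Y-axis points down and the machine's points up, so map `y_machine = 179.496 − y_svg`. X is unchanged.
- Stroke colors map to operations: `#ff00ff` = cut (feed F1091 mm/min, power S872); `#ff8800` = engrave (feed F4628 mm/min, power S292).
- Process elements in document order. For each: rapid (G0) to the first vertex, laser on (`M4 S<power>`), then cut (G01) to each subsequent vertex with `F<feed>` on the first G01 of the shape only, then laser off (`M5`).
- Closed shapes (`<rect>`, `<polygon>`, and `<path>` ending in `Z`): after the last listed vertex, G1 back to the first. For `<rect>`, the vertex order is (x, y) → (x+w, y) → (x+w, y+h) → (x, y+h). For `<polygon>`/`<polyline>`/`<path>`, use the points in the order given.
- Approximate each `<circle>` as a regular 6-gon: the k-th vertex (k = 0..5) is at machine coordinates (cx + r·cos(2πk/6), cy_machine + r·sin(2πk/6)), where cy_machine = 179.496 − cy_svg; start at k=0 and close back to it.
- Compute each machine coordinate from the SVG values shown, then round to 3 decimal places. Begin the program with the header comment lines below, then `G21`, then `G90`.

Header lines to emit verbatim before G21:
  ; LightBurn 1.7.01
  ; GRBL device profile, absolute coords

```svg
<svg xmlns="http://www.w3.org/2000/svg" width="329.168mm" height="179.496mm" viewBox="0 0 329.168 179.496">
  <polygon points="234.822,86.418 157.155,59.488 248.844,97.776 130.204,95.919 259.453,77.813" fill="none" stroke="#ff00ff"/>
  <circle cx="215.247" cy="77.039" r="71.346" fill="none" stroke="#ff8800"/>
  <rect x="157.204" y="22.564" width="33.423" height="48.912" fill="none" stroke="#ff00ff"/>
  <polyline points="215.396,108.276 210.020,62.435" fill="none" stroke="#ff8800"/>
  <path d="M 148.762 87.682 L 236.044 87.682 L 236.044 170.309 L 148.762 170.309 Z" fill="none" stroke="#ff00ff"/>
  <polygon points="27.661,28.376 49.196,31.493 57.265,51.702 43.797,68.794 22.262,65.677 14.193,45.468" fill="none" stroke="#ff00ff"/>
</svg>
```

viewBox `0 0 329.168 179.496` with mm width/height → 1 unit = 1 mm. Flip: y_m = 179.496 − y_svg.

**Shape 1** — `<polygon>` closed polygon, stroke `#ff00ff` → cut (S872, F1091). Machine vertices: (234.822,93.078) → (157.155,120.008) → (248.844,81.720) → (130.204,83.577) → (259.453,101.683) → (234.822,93.078). Closed: final G1 returns to the first vertex.

**Shape 2** — `<circle>` circle, stroke `#ff8800` → engrave (S292, F4628). Machine vertices: (286.593,102.457) → (250.920,164.244) → (179.574,164.244) → (143.901,102.457) → (179.574,40.670) → (250.920,40.670) → (286.593,102.457). Closed: final G1 returns to the first vertex.

**Shape 3** — `<rect>` rectangle, stroke `#ff00ff` → cut (S872, F1091). Machine vertices: (157.204,156.932) → (190.627,156.932) → (190.627,108.020) → (157.204,108.020) → (157.204,156.932). Closed: final G1 returns to the first vertex.

**Shape 4** — `<polyline>` line segment, stroke `#ff8800` → engrave (S292, F4628). Machine vertices: (215.396,71.220) → (210.020,117.061). Open path.

**Shape 5** — `<path>` rectangle, stroke `#ff00ff` → cut (S872, F1091). Machine vertices: (148.762,91.814) → (236.044,91.814) → (236.044,9.187) → (148.762,9.187) → (148.762,91.814). Closed: final G1 returns to the first vertex.

**Shape 6** — `<polygon>` regular polygon, stroke `#ff00ff` → cut (S872, F1091). Machine vertices: (27.661,151.120) → (49.196,148.003) → (57.265,127.794) → (43.797,110.702) → (22.262,113.819) → (14.193,134.028) → (27.661,151.120). Closed: final G1 returns to the first vertex.

; LightBurn 1.7.01
; GRBL device profile, absolute coords
G21
G90
G0 X234.822 Y93.078
M4 S872
G01 X157.155 Y120.008 F1091
G01 X248.844 Y81.720
G01 X130.204 Y83.577
G01 X259.453 Y101.683
G01 X234.822 Y93.078
M5
G0 X286.593 Y102.457
M4 S292
G01 X250.920 Y164.244 F4628
G01 X179.574 Y164.244
G01 X143.901 Y102.457
G01 X179.574 Y40.670
G01 X250.920 Y40.670
G01 X286.593 Y102.457
M5
G0 X157.204 Y156.932
M4 S872
G01 X190.627 Y156.932 F1091
G01 X190.627 Y108.020
G01 X157.204 Y108.020
G01 X157.204 Y156.932
M5
G0 X215.396 Y71.220
M4 S292
G01 X210.020 Y117.061 F4628
M5
G0 X148.762 Y91.814
M4 S872
G01 X236.044 Y91.814 F1091
G01 X236.044 Y9.187
G01 X148.762 Y9.187
G01 X148.762 Y91.814
M5
G0 X27.661 Y151.120
M4 S872
G01 X49.196 Y148.003 F1091
G01 X57.265 Y127.794
G01 X43.797 Y110.702
G01 X22.262 Y113.819
G01 X14.193 Y134.028
G01 X27.661 Y151.120
M5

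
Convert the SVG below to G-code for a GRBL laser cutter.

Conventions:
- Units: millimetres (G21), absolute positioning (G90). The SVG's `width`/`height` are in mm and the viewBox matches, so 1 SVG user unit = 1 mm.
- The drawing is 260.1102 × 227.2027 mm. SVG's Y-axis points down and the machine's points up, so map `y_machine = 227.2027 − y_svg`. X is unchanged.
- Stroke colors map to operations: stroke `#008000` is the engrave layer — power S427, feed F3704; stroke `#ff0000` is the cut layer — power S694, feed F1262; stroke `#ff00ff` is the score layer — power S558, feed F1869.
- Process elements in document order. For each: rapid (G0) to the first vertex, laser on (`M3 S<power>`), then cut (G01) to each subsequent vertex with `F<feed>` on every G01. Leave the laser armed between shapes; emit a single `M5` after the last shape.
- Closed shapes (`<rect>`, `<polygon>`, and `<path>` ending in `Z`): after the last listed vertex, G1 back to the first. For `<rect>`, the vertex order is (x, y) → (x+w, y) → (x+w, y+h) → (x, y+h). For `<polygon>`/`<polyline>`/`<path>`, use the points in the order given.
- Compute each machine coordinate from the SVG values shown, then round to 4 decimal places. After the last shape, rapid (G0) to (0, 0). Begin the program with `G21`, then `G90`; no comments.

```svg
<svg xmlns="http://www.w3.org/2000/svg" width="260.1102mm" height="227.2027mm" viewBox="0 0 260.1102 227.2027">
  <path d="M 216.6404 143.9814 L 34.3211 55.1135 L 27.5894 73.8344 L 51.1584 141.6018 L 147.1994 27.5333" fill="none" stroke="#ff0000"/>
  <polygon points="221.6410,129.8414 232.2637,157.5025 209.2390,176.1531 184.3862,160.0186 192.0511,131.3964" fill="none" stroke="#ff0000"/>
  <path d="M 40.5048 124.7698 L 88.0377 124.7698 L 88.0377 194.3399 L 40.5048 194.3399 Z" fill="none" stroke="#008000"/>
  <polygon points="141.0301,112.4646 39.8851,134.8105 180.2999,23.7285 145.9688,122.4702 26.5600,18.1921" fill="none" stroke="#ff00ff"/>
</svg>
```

G21
G90
G0 X216.6404 Y83.2213
M3 S694
G01 X34.3211 Y172.0892 F1262
G01 X27.5894 Y153.3683 F1262
G01 X51.1584 Y85.6009 F1262
G01 X147.1994 Y199.6694 F1262
G0 X221.6410 Y97.3613
M3 S694
G01 X232.2637 Y69.7002 F1262
G01 X209.2390 Y51.0496 F1262
G01 X184.3862 Y67.1841 F1262
G01 X192.0511 Y95.8063 F1262
G01 X221.6410 Y97.3613 F1262
G0 X40.5048 Y102.4329
M3 S427
G01 X88.0377 Y102.4329 F3704
G01 X88.0377 Y32.8628 F3704
G01 X40.5048 Y32.8628 F3704
G01 X40.5048 Y102.4329 F3704
G0 X141.0301 Y114.7381
M3 S558
G01 X39.8851 Y92.3922 F1869
G01 X180.2999 Y203.4742 F1869
G01 X145.9688 Y104.7325 F1869
G01 X26.5600 Y209.0106 F1869
G01 X141.0301 Y114.7381 F1869
M5
G0 X0.0000 Y0.0000

Since the viewBox matches the mm dimensions, user units are millimetres directly. The only transform is the Y-flip y_m = 227.2027 − y_svg.

Shape 1 is a open polyline drawn with `<path>`. Its stroke #ff0000 means cut at S694, F1262. After flipping Y the toolpath is (216.6404,83.2213) → (34.3211,172.0892) → (27.5894,153.3683) → (51.1584,85.6009) → (147.1994,199.6694).

Shape 2 is a regular polygon drawn with `<polygon>`. Its stroke #ff0000 means cut at S694, F1262. After flipping Y the toolpath is (221.6410,97.3613) → (232.2637,69.7002) → (209.2390,51.0496) → (184.3862,67.1841) → (192.0511,95.8063) → (221.6410,97.3613), returning to the start.

Shape 3 is a rectangle drawn with `<path>`. Its stroke #008000 means engrave at S427, F3704. After flipping Y the toolpath is (40.5048,102.4329) → (88.0377,102.4329) → (88.0377,32.8628) → (40.5048,32.8628) → (40.5048,102.4329), returning to the start.

Shape 4 is a closed polygon drawn with `<polygon>`. Its stroke #ff00ff means score at S558, F1869. After flipping Y the toolpath is (141.0301,114.7381) → (39.8851,92.3922) → (180.2999,203.4742) → (145.9688,104.7325) → (26.5600,209.0106) → (141.0301,114.7381), returning to the start.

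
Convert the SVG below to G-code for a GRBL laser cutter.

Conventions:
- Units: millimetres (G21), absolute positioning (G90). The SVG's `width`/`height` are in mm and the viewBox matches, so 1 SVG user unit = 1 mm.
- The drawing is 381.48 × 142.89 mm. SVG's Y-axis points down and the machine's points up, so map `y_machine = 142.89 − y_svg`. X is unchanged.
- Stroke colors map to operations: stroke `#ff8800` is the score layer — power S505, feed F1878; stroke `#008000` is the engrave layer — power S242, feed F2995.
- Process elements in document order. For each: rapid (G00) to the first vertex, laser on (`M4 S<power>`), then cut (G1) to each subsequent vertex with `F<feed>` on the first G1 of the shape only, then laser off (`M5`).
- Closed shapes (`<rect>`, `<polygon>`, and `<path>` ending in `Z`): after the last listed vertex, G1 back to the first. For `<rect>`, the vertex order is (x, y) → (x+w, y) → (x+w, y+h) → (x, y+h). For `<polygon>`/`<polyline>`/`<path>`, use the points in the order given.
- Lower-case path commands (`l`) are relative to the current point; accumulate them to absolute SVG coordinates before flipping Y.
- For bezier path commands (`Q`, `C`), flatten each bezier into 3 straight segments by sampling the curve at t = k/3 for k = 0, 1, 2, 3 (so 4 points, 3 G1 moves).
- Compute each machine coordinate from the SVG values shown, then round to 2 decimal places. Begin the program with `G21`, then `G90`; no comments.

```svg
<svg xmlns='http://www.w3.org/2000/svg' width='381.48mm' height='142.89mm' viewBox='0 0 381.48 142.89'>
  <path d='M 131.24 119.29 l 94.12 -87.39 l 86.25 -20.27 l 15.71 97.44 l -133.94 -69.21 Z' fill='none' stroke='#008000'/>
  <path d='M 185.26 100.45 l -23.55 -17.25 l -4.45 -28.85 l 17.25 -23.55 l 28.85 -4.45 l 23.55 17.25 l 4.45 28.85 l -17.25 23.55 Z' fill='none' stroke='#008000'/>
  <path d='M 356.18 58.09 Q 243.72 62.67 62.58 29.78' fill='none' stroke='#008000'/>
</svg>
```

1 u = 1 mm; y_m = 142.89 − y.

[1] `<path>` closed polygon, #008000→engrave S242 F2995: (131.24,23.60) → (225.36,110.99) → (311.61,131.26) → (327.32,33.82) → (193.38,103.03) → (131.24,23.60) (closed)

[2] `<path>` regular polygon, #008000→engrave S242 F2995: (185.26,42.44) → (161.71,59.69) → (157.26,88.54) → (174.51,112.09) → (203.36,116.54) → (226.91,99.29) → (231.36,70.44) → (214.11,46.89) → (185.26,42.44) (closed)

[3] `<path>` quadratic bezier, #008000→engrave S242 F2995: (356.18,84.80) → (273.58,85.91) → (175.71,95.35) → (62.58,113.11)

G21
G90
G00 X131.24 Y23.60
M4 S242
G1 X225.36 Y110.99 F2995
G1 X311.61 Y131.26
G1 X327.32 Y33.82
G1 X193.38 Y103.03
G1 X131.24 Y23.60
M5
G00 X185.26 Y42.44
M4 S242
G1 X161.71 Y59.69 F2995
G1 X157.26 Y88.54
G1 X174.51 Y112.09
G1 X203.36 Y116.54
G1 X226.91 Y99.29
G1 X231.36 Y70.44
G1 X214.11 Y46.89
G1 X185.26 Y42.44
M5
G00 X356.18 Y84.80
M4 S242
G1 X273.58 Y85.91 F2995
G1 X175.71 Y95.35
G1 X62.58 Y113.11
M5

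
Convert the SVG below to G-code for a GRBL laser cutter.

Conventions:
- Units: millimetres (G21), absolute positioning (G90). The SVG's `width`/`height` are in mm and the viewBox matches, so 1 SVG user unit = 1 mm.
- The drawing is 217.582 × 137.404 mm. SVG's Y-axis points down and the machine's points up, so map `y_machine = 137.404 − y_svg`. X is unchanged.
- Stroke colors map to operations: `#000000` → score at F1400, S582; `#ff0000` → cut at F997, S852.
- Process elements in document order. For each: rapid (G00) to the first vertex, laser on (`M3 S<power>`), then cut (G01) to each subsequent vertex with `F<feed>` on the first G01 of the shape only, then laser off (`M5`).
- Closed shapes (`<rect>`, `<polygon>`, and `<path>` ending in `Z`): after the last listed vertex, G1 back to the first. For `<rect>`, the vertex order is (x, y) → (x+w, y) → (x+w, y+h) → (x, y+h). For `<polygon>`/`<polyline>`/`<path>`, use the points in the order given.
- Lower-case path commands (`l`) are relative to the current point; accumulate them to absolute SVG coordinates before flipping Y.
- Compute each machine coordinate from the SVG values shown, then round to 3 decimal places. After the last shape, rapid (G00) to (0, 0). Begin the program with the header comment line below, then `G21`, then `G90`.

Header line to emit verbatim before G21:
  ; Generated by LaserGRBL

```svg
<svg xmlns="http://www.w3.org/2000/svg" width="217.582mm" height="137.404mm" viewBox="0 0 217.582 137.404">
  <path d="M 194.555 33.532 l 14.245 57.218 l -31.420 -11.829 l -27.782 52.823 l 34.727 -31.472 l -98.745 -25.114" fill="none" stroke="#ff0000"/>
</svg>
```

viewBox `0 0 217.582 137.404` with mm width/height → 1 unit = 1 mm. Flip: y_m = 137.404 − y_svg.

**Shape 1** — `<path>` open polyline, stroke `#ff0000` → cut (S852, F997). Machine vertices: (194.555,103.872) → (208.800,46.654) → (177.380,58.483) → (149.598,5.660) → (184.325,37.132) → (85.580,62.246). Open path.

; Generated by LaserGRBL
G21
G90
G00 X194.555 Y103.872
M3 S852
G01 X208.800 Y46.654 F997
G01 X177.380 Y58.483
G01 X149.598 Y5.660
G01 X184.325 Y37.132
G01 X85.580 Y62.246
M5
G00 X0.000 Y0.000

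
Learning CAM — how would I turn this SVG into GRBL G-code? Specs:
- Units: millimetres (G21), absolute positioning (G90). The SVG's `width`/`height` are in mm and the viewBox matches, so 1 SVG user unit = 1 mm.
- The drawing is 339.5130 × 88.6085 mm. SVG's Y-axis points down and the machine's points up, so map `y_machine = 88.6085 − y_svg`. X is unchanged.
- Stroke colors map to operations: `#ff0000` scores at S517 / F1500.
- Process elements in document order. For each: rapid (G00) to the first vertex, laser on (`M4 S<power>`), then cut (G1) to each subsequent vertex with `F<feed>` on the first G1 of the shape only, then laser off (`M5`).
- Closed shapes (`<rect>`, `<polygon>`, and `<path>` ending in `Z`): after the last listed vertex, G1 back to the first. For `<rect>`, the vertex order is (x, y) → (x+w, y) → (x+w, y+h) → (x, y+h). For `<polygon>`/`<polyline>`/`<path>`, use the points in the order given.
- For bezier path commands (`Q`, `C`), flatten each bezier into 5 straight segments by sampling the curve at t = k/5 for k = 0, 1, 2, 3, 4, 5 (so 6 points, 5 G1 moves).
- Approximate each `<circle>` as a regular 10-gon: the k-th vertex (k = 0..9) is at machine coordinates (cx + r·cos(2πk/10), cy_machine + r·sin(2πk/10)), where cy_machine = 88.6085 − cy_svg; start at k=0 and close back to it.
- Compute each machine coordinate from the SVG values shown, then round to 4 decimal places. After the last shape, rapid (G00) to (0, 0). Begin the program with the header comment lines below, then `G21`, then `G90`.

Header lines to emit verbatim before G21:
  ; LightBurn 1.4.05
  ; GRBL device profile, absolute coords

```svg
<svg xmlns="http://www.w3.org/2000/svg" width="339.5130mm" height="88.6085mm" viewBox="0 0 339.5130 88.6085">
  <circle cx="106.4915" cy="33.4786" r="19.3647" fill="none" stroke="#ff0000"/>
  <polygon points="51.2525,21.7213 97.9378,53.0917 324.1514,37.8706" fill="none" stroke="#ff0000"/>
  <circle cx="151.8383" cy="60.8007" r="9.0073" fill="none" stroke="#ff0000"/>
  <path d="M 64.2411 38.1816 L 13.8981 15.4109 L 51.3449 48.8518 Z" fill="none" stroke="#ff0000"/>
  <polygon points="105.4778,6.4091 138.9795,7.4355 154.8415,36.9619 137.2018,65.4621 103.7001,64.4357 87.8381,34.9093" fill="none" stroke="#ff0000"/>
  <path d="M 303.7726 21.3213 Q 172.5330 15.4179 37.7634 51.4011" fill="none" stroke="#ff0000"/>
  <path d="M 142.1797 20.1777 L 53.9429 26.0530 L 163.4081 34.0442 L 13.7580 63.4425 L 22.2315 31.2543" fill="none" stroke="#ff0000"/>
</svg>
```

Since the viewBox matches the mm dimensions, user units are millimetres directly. The only transform is the Y-flip y_m = 88.6085 − y_svg.

Shape 1 is a circle drawn with `<circle>`. Its stroke #ff0000 means score at S517, F1500. After flipping Y the toolpath is (125.8562,55.1299) → (122.1579,66.5122) → (112.4755,73.5468) → (100.5075,73.5468) → (90.8251,66.5122) → (87.1268,55.1299) → (90.8251,43.7476) → (100.5075,36.7130) → (112.4755,36.7130) → (122.1579,43.7476) → (125.8562,55.1299), returning to the start.

Shape 2 is a closed polygon drawn with `<polygon>`. Its stroke #ff0000 means score at S517, F1500. After flipping Y the toolpath is (51.2525,66.8872) → (97.9378,35.5168) → (324.1514,50.7379) → (51.2525,66.8872), returning to the start.

Shape 3 is a circle drawn with `<circle>`. Its stroke #ff0000 means score at S517, F1500. After flipping Y the toolpath is (160.8456,27.8078) → (159.1254,33.1022) → (154.6217,36.3743) → (149.0549,36.3743) → (144.5512,33.1022) → (142.8310,27.8078) → (144.5512,22.5134) → (149.0549,19.2413) → (154.6217,19.2413) → (159.1254,22.5134) → (160.8456,27.8078), returning to the start.

Shape 4 is a closed polygon drawn with `<path>`. Its stroke #ff0000 means score at S517, F1500. After flipping Y the toolpath is (64.2411,50.4269) → (13.8981,73.1976) → (51.3449,39.7567) → (64.2411,50.4269), returning to the start.

Shape 5 is a regular polygon drawn with `<polygon>`. Its stroke #ff0000 means score at S517, F1500. After flipping Y the toolpath is (105.4778,82.1994) → (138.9795,81.1730) → (154.8415,51.6466) → (137.2018,23.1464) → (103.7001,24.1728) → (87.8381,53.6992) → (105.4778,82.1994), returning to the start.

Shape 6 is a quadratic bezier drawn with `<path>`. Its stroke #ff0000 means score at S517, F1500. After flipping Y the toolpath is (303.7726,67.2872) → (251.1356,67.9731) → (198.2161,65.3081) → (145.0143,59.2921) → (91.5300,49.9252) → (37.7634,37.2074).

Shape 7 is a open polyline drawn with `<path>`. Its stroke #ff0000 means score at S517, F1500. After flipping Y the toolpath is (142.1797,68.4308) → (53.9429,62.5555) → (163.4081,54.5643) → (13.7580,25.1660) → (22.2315,57.3542).

; LightBurn 1.4.05
; GRBL device profile, absolute coords
G21
G90
G00 X125.8562 Y55.1299
M4 S517
G1 X122.1579 Y66.5122 F1500
G1 X112.4755 Y73.5468
G1 X100.5075 Y73.5468
G1 X90.8251 Y66.5122
G1 X87.1268 Y55.1299
G1 X90.8251 Y43.7476
G1 X100.5075 Y36.7130
G1 X112.4755 Y36.7130
G1 X122.1579 Y43.7476
G1 X125.8562 Y55.1299
M5
G00 X51.2525 Y66.8872
M4 S517
G1 X97.9378 Y35.5168 F1500
G1 X324.1514 Y50.7379
G1 X51.2525 Y66.8872
M5
G00 X160.8456 Y27.8078
M4 S517
G1 X159.1254 Y33.1022 F1500
G1 X154.6217 Y36.3743
G1 X149.0549 Y36.3743
G1 X144.5512 Y33.1022
G1 X142.8310 Y27.8078
G1 X144.5512 Y22.5134
G1 X149.0549 Y19.2413
G1 X154.6217 Y19.2413
G1 X159.1254 Y22.5134
G1 X160.8456 Y27.8078
M5
G00 X64.2411 Y50.4269
M4 S517
G1 X13.8981 Y73.1976 F1500
G1 X51.3449 Y39.7567
G1 X64.2411 Y50.4269
M5
G00 X105.4778 Y82.1994
M4 S517
G1 X138.9795 Y81.1730 F1500
G1 X154.8415 Y51.6466
G1 X137.2018 Y23.1464
G1 X103.7001 Y24.1728
G1 X87.8381 Y53.6992
G1 X105.4778 Y82.1994
M5
G00 X303.7726 Y67.2872
M4 S517
G1 X251.1356 Y67.9731 F1500
G1 X198.2161 Y65.3081
G1 X145.0143 Y59.2921
G1 X91.5300 Y49.9252
G1 X37.7634 Y37.2074
M5
G00 X142.1797 Y68.4308
M4 S517
G1 X53.9429 Y62.5555 F1500
G1 X163.4081 Y54.5643
G1 X13.7580 Y25.1660
G1 X22.2315 Y57.3542
M5
G00 X0.0000 Y0.0000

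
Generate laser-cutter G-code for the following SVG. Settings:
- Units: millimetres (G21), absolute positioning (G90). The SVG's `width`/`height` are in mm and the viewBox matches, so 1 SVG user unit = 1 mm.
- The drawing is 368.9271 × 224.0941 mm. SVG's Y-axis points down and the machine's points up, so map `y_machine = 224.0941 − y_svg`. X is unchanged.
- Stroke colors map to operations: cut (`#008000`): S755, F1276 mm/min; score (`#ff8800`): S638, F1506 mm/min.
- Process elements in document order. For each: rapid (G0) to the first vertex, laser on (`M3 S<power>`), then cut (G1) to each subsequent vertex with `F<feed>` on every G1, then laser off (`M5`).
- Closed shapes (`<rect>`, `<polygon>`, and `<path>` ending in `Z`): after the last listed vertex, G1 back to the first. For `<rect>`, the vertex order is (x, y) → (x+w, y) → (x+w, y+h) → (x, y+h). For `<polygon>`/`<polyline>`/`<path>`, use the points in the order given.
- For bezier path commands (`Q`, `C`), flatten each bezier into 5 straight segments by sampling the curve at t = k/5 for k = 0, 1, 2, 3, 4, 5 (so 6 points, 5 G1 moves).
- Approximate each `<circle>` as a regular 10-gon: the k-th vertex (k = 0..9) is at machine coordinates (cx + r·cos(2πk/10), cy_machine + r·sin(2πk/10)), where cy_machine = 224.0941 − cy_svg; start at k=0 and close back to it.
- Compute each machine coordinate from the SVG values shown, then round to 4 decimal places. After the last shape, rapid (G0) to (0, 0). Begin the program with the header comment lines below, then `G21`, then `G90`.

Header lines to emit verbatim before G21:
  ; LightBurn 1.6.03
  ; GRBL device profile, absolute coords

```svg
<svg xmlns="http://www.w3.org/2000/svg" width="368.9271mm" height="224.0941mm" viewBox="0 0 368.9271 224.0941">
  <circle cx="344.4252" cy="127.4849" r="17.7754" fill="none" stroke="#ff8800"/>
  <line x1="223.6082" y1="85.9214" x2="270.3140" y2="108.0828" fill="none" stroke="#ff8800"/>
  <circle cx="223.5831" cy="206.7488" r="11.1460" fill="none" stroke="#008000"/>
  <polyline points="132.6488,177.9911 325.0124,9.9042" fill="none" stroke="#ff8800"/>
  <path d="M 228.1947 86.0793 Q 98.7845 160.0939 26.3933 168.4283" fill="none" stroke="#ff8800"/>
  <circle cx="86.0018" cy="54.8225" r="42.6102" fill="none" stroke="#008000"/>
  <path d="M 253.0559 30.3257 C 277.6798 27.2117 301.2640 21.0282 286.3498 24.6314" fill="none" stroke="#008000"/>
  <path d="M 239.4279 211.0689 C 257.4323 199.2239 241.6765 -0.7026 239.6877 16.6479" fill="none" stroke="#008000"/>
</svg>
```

Since the viewBox matches the mm dimensions, user units are millimetres directly. The only transform is the Y-flip y_m = 224.0941 − y_svg.

Shape 1 is a circle drawn with `<circle>`. Its stroke #ff8800 means score at S638, F1506. After flipping Y the toolpath is (362.2006,96.6092) → (358.8058,107.0573) → (349.9181,113.5146) → (338.9323,113.5146) → (330.0446,107.0573) → (326.6498,96.6092) → (330.0446,86.1611) → (338.9323,79.7038) → (349.9181,79.7038) → (358.8058,86.1611) → (362.2006,96.6092), returning to the start.

Shape 2 is a line segment drawn with `<line>`. Its stroke #ff8800 means score at S638, F1506. After flipping Y the toolpath is (223.6082,138.1727) → (270.3140,116.0113).

Shape 3 is a circle drawn with `<circle>`. Its stroke #008000 means cut at S755, F1276. After flipping Y the toolpath is (234.7291,17.3453) → (232.6004,23.8968) → (227.0274,27.9458) → (220.1388,27.9458) → (214.5658,23.8968) → (212.4371,17.3453) → (214.5658,10.7938) → (220.1388,6.7448) → (227.0274,6.7448) → (232.6004,10.7938) → (234.7291,17.3453), returning to the start.

Shape 4 is a line segment drawn with `<polyline>`. Its stroke #ff8800 means score at S638, F1506. After flipping Y the toolpath is (132.6488,46.1030) → (325.0124,214.1899).

Shape 5 is a quadratic bezier drawn with `<path>`. Its stroke #ff8800 means score at S638, F1506. After flipping Y the toolpath is (228.1947,138.0148) → (178.7114,111.0362) → (133.7896,89.3120) → (93.4293,72.8422) → (57.6305,61.6268) → (26.3933,55.6658).

Shape 6 is a circle drawn with `<circle>`. Its stroke #008000 means cut at S755, F1276. After flipping Y the toolpath is (128.6120,169.2716) → (120.4742,194.3172) → (99.1691,209.7963) → (72.8345,209.7963) → (51.5294,194.3172) → (43.3916,169.2716) → (51.5294,144.2260) → (72.8345,128.7469) → (99.1691,128.7469) → (120.4742,144.2260) → (128.6120,169.2716), returning to the start.

Shape 7 is a cubic bezier drawn with `<path>`. Its stroke #008000 means cut at S755, F1276. After flipping Y the toolpath is (253.0559,193.7684) → (267.4058,195.9023) → (279.7082,198.1558) → (288.1650,199.9117) → (290.9782,200.5531) → (286.3498,199.4627).

Shape 8 is a cubic bezier drawn with `<path>`. Its stroke #008000 means cut at S755, F1276. After flipping Y the toolpath is (239.4279,13.0252) → (246.5595,39.4591) → (247.8700,91.5754) → (245.6407,149.9168) → (242.1528,195.0261) → (239.6877,207.4462).

; LightBurn 1.6.03
; GRBL device profile, absolute coords
G21
G90
G0 X362.2006 Y96.6092
M3 S638
G1 X358.8058 Y107.0573 F1506
G1 X349.9181 Y113.5146 F1506
G1 X338.9323 Y113.5146 F1506
G1 X330.0446 Y107.0573 F1506
G1 X326.6498 Y96.6092 F1506
G1 X330.0446 Y86.1611 F1506
G1 X338.9323 Y79.7038 F1506
G1 X349.9181 Y79.7038 F1506
G1 X358.8058 Y86.1611 F1506
G1 X362.2006 Y96.6092 F1506
M5
G0 X223.6082 Y138.1727
M3 S638
G1 X270.3140 Y116.0113 F1506
M5
G0 X234.7291 Y17.3453
M3 S755
G1 X232.6004 Y23.8968 F1276
G1 X227.0274 Y27.9458 F1276
G1 X220.1388 Y27.9458 F1276
G1 X214.5658 Y23.8968 F1276
G1 X212.4371 Y17.3453 F1276
G1 X214.5658 Y10.7938 F1276
G1 X220.1388 Y6.7448 F1276
G1 X227.0274 Y6.7448 F1276
G1 X232.6004 Y10.7938 F1276
G1 X234.7291 Y17.3453 F1276
M5
G0 X132.6488 Y46.1030
M3 S638
G1 X325.0124 Y214.1899 F1506
M5
G0 X228.1947 Y138.0148
M3 S638
G1 X178.7114 Y111.0362 F1506
G1 X133.7896 Y89.3120 F1506
G1 X93.4293 Y72.8422 F1506
G1 X57.6305 Y61.6268 F1506
G1 X26.3933 Y55.6658 F1506
M5
G0 X128.6120 Y169.2716
M3 S755
G1 X120.4742 Y194.3172 F1276
G1 X99.1691 Y209.7963 F1276
G1 X72.8345 Y209.7963 F1276
G1 X51.5294 Y194.3172 F1276
G1 X43.3916 Y169.2716 F1276
G1 X51.5294 Y144.2260 F1276
G1 X72.8345 Y128.7469 F1276
G1 X99.1691 Y128.7469 F1276
G1 X120.4742 Y144.2260 F1276
G1 X128.6120 Y169.2716 F1276
M5
G0 X253.0559 Y193.7684
M3 S755
G1 X267.4058 Y195.9023 F1276
G1 X279.7082 Y198.1558 F1276
G1 X288.1650 Y199.9117 F1276
G1 X290.9782 Y200.5531 F1276
G1 X286.3498 Y199.4627 F1276
M5
G0 X239.4279 Y13.0252
M3 S755
G1 X246.5595 Y39.4591 F1276
G1 X247.8700 Y91.5754 F1276
G1 X245.6407 Y149.9168 F1276
G1 X242.1528 Y195.0261 F1276
G1 X239.6877 Y207.4462 F1276
M5
G0 X0.0000 Y0.0000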